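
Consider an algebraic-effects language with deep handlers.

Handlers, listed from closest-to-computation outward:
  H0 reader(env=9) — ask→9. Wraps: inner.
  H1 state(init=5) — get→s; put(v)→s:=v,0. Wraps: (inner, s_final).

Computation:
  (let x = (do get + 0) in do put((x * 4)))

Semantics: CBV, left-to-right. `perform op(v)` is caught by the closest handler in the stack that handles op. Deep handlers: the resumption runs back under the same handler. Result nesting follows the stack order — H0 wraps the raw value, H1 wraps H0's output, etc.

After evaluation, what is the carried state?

Answer: 20

Evaluation trace:
get @ H1 ⇒ 5
put(20) @ H1 ⇒ s:=20
H0 returns 0
H1 returns (0, 20)
= (0, 20)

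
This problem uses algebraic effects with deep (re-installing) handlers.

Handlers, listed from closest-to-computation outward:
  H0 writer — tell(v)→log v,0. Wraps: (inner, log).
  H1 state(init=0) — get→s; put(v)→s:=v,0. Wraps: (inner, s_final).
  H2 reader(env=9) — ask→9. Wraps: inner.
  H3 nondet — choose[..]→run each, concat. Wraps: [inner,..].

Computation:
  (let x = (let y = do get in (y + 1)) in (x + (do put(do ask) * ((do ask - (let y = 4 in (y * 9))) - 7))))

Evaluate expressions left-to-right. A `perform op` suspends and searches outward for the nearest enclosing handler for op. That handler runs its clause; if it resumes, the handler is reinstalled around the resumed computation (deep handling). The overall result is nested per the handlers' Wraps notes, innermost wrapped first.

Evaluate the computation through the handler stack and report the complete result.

Answer: [((1, ()), 9)]

Evaluation trace:
get @ H1 ⇒ 0
ask @ H2 ⇒ 9
put(9) @ H1 ⇒ s:=9
ask @ H2 ⇒ 9
H0 returns (1, ())
H1 returns ((1, ()), 9)
H2 returns ((1, ()), 9)
H3 returns [((1, ()), 9)]
= [((1, ()), 9)]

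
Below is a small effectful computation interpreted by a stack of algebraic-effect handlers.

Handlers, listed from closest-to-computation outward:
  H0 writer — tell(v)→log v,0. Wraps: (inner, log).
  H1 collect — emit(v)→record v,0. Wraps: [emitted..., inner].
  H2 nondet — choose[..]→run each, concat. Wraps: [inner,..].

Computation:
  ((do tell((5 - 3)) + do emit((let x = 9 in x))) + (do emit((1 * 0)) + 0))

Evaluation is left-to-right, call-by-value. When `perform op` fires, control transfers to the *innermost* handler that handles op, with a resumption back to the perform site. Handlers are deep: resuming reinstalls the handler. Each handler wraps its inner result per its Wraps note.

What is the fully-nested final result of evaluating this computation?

Evaluation trace:
tell(2) @ H0 ⇒ log+=2
emit(9) @ H1 ⇒ out+=9
emit(0) @ H1 ⇒ out+=0
H0 returns (0, (2))
H1 returns [9, 0, (0, (2))]
H2 returns [[9, 0, (0, (2))]]
= [[9, 0, (0, (2))]]

Answer: [[9, 0, (0, (2))]]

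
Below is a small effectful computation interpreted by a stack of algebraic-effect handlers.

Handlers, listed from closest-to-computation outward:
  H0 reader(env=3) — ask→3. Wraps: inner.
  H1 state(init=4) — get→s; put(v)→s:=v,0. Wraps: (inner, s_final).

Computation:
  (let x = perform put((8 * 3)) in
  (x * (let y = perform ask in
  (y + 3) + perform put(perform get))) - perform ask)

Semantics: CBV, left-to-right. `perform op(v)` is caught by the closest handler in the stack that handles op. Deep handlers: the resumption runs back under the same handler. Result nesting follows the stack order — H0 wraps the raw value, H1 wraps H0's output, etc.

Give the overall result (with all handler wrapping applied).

Answer: (-3, 24)

Step-by-step:
put(24) @ H1 ⇒ s:=24
ask @ H0 ⇒ 3
get @ H1 ⇒ 24
put(24) @ H1 ⇒ s:=24
ask @ H0 ⇒ 3
H0 returns -3
H1 returns (-3, 24)
= (-3, 24)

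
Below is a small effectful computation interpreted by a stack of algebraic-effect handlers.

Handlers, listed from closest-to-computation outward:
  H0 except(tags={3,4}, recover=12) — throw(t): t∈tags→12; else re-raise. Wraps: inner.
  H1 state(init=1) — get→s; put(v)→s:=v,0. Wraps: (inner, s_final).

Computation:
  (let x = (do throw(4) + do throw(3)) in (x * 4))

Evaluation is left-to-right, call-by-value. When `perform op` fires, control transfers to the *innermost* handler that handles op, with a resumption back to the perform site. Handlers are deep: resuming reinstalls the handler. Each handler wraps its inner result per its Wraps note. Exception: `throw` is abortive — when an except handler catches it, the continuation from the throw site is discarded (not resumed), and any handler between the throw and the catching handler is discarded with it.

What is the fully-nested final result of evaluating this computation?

Step-by-step:
throw(4) @ H0 caught ⇒ 12
H1 returns (12, 1)
= (12, 1)

Answer: (12, 1)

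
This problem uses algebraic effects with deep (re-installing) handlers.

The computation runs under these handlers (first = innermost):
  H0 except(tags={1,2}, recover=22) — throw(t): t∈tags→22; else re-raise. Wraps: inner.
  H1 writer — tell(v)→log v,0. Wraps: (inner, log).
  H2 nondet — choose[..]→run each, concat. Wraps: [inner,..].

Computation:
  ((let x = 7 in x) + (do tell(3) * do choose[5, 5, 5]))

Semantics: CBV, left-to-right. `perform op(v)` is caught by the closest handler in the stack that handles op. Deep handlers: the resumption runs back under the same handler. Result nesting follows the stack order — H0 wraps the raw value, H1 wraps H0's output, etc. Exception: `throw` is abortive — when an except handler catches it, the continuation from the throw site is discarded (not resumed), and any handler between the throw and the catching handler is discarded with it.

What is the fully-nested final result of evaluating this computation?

Step-by-step:
tell(3) @ H1 ⇒ log+=3
choose[5, 5, 5] @ H2
  branch[0] choose=5:
    H0 returns 7
    H1 returns (7, (3))
    H2 returns [(7, (3))]
  branch[1] choose=5:
    H0 returns 7
    H1 returns (7, (3))
    H2 returns [(7, (3))]
  branch[2] choose=5:
    H0 returns 7
    H1 returns (7, (3))
    H2 returns [(7, (3))]
= [(7, (3)), (7, (3)), (7, (3))]

Answer: [(7, (3)), (7, (3)), (7, (3))]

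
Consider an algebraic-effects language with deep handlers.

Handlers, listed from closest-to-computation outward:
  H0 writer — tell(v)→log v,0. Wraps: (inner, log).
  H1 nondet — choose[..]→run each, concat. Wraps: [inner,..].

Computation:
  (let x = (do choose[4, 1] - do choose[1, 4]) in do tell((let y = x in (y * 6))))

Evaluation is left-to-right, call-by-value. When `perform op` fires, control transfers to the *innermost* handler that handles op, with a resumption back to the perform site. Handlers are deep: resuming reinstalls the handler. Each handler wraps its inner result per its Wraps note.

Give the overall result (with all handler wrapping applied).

Step-by-step:
choose[4, 1] @ H1
  branch[0] choose=4:
    choose[1, 4] @ H1
      branch[0] choose=1:
        tell(18) @ H0 ⇒ log+=18
        H0 returns (0, (18))
        H1 returns [(0, (18))]
      branch[1] choose=4:
        tell(0) @ H0 ⇒ log+=0
        H0 returns (0, (0))
        H1 returns [(0, (0))]
  branch[1] choose=1:
    choose[1, 4] @ H1
      branch[0] choose=1:
        tell(0) @ H0 ⇒ log+=0
        H0 returns (0, (0))
        H1 returns [(0, (0))]
      branch[1] choose=4:
        tell(-18) @ H0 ⇒ log+=-18
        H0 returns (0, (-18))
        H1 returns [(0, (-18))]
= [(0, (18)), (0, (0)), (0, (0)), (0, (-18))]

Answer: [(0, (18)), (0, (0)), (0, (0)), (0, (-18))]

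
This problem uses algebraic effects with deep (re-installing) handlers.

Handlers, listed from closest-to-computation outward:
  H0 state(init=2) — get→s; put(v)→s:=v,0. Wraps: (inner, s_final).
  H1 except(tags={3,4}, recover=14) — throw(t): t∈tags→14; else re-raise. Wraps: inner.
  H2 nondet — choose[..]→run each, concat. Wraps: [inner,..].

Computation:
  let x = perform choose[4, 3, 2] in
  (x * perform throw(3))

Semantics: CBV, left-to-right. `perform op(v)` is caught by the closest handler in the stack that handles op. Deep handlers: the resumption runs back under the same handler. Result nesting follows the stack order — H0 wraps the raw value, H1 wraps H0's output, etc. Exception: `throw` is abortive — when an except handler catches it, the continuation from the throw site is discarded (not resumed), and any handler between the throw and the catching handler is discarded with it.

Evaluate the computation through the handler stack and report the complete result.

Working:
choose[4, 3, 2] @ H2
  branch[0] choose=4:
    throw(3) @ H1 caught ⇒ 14
    H2 returns [14]
  branch[1] choose=3:
    throw(3) @ H1 caught ⇒ 14
    H2 returns [14]
  branch[2] choose=2:
    throw(3) @ H1 caught ⇒ 14
    H2 returns [14]
= [14, 14, 14]

Answer: [14, 14, 14]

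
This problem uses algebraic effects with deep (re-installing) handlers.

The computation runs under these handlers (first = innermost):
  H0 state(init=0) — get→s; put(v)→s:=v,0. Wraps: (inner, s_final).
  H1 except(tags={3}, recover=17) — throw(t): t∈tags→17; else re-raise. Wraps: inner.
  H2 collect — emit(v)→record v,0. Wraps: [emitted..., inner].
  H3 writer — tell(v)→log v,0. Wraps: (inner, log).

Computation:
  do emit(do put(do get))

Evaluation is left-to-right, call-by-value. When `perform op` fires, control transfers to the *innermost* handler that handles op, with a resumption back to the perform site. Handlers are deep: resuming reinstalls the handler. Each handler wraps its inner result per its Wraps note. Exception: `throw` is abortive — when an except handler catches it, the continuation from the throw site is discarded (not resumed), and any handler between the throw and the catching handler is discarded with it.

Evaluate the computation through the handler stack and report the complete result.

Answer: ([0, (0, 0)], ())

Step-by-step:
get @ H0 ⇒ 0
put(0) @ H0 ⇒ s:=0
emit(0) @ H2 ⇒ out+=0
H0 returns (0, 0)
H1 returns (0, 0)
H2 returns [0, (0, 0)]
H3 returns ([0, (0, 0)], ())
= ([0, (0, 0)], ())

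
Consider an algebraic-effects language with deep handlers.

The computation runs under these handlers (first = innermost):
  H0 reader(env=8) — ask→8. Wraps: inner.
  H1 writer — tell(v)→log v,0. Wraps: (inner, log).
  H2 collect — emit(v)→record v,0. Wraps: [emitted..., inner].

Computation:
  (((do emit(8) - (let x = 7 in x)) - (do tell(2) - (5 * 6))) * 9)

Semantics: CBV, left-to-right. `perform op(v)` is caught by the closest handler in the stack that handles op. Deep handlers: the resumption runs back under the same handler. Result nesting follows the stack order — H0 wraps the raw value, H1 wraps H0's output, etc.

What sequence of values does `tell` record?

Answer: (2)

Working:
emit(8) @ H2 ⇒ out+=8
tell(2) @ H1 ⇒ log+=2
H0 returns 207
H1 returns (207, (2))
H2 returns [8, (207, (2))]
= [8, (207, (2))]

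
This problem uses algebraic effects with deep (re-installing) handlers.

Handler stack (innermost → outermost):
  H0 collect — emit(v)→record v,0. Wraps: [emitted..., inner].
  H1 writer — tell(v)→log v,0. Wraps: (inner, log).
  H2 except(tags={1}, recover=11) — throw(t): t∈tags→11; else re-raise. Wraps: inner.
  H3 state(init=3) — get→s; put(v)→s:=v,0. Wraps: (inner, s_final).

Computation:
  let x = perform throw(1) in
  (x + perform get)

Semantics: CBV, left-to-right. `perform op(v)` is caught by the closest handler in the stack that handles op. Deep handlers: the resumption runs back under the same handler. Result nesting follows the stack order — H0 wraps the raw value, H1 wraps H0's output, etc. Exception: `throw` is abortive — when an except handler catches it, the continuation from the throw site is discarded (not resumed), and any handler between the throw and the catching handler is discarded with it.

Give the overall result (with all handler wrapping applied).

Evaluation trace:
throw(1) @ H2 caught ⇒ 11
H3 returns (11, 3)
= (11, 3)

Answer: (11, 3)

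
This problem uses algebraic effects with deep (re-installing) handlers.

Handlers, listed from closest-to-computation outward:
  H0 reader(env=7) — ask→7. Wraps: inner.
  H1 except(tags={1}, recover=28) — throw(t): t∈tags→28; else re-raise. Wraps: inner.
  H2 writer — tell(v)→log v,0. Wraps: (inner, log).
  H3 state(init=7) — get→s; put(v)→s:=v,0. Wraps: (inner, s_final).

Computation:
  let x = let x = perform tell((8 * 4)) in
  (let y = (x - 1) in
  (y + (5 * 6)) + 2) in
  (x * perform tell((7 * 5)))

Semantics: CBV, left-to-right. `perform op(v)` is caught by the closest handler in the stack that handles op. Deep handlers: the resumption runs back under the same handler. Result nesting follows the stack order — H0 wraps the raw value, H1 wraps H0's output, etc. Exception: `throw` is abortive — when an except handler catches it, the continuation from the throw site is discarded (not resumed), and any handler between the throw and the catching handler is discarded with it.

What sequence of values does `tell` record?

Working:
tell(32) @ H2 ⇒ log+=32
tell(35) @ H2 ⇒ log+=35
H0 returns 0
H1 returns 0
H2 returns (0, (32, 35))
H3 returns ((0, (32, 35)), 7)
= ((0, (32, 35)), 7)

Answer: (32, 35)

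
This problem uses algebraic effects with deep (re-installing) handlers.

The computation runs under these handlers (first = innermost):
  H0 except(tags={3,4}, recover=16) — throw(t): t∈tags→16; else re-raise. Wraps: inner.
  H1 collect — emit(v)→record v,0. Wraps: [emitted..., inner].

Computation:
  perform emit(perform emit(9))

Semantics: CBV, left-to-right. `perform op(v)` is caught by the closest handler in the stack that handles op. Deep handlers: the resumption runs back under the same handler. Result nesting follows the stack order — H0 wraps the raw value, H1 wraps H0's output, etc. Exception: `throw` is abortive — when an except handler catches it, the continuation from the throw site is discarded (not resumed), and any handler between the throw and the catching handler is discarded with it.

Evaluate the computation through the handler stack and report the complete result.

Answer: [9, 0, 0]

Working:
emit(9) @ H1 ⇒ out+=9
emit(0) @ H1 ⇒ out+=0
H0 returns 0
H1 returns [9, 0, 0]
= [9, 0, 0]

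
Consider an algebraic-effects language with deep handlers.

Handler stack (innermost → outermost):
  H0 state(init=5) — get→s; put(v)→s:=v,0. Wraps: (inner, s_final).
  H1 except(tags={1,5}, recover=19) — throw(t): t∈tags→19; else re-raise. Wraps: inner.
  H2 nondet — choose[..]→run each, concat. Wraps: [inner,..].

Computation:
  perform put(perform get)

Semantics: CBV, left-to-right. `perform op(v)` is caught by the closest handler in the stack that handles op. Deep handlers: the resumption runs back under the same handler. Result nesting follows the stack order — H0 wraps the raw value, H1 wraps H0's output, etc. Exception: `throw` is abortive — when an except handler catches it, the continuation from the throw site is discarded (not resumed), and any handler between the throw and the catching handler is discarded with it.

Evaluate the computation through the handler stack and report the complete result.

Answer: [(0, 5)]

Step-by-step:
get @ H0 ⇒ 5
put(5) @ H0 ⇒ s:=5
H0 returns (0, 5)
H1 returns (0, 5)
H2 returns [(0, 5)]
= [(0, 5)]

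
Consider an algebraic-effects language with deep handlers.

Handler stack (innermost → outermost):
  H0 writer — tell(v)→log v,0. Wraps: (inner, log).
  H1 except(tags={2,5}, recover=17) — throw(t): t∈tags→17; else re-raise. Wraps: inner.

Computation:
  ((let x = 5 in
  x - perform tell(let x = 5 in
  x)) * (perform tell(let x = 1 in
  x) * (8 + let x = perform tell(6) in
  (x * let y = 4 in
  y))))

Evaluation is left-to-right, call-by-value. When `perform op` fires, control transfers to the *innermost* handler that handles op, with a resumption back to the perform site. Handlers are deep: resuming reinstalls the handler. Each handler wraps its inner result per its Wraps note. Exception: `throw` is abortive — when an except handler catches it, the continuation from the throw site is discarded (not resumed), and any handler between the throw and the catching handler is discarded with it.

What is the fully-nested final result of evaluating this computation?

Evaluation trace:
tell(5) @ H0 ⇒ log+=5
tell(1) @ H0 ⇒ log+=1
tell(6) @ H0 ⇒ log+=6
H0 returns (0, (5, 1, 6))
H1 returns (0, (5, 1, 6))
= (0, (5, 1, 6))

Answer: (0, (5, 1, 6))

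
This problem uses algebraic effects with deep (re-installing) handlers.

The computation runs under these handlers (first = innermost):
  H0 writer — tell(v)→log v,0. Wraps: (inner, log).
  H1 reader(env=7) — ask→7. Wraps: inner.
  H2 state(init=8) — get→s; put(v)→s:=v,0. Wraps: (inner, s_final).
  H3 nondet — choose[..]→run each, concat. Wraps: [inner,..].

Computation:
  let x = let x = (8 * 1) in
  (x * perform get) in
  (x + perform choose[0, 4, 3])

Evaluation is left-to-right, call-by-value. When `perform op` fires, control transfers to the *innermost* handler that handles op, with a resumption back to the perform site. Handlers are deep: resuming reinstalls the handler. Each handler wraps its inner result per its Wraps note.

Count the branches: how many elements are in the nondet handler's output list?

Step-by-step:
get @ H2 ⇒ 8
choose[0, 4, 3] @ H3
  branch[0] choose=0:
    H0 returns (64, ())
    H1 returns (64, ())
    H2 returns ((64, ()), 8)
    H3 returns [((64, ()), 8)]
  branch[1] choose=4:
    H0 returns (68, ())
    H1 returns (68, ())
    H2 returns ((68, ()), 8)
    H3 returns [((68, ()), 8)]
  branch[2] choose=3:
    H0 returns (67, ())
    H1 returns (67, ())
    H2 returns ((67, ()), 8)
    H3 returns [((67, ()), 8)]
= [((64, ()), 8), ((68, ()), 8), ((67, ()), 8)]

Answer: 3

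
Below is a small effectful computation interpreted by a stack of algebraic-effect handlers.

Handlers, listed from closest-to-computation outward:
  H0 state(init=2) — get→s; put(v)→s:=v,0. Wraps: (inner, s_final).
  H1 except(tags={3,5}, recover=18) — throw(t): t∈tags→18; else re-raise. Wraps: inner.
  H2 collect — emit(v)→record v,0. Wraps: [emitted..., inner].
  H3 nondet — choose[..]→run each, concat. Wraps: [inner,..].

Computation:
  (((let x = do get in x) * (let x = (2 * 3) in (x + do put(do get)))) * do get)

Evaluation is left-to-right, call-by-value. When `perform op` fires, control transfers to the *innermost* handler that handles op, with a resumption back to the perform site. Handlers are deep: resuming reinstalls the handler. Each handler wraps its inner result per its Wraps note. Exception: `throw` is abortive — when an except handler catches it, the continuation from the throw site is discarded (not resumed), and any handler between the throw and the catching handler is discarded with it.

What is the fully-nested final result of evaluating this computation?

Answer: [[(24, 2)]]

Evaluation trace:
get @ H0 ⇒ 2
get @ H0 ⇒ 2
put(2) @ H0 ⇒ s:=2
get @ H0 ⇒ 2
H0 returns (24, 2)
H1 returns (24, 2)
H2 returns [(24, 2)]
H3 returns [[(24, 2)]]
= [[(24, 2)]]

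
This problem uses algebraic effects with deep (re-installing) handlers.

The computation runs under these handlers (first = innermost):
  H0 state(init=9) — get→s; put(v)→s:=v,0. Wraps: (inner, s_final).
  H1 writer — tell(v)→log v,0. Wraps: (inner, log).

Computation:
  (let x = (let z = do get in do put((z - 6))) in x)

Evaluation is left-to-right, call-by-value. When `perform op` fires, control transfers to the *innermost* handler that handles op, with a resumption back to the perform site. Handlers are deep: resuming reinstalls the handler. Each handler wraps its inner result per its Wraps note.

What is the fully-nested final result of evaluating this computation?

Evaluation trace:
get @ H0 ⇒ 9
put(3) @ H0 ⇒ s:=3
H0 returns (0, 3)
H1 returns ((0, 3), ())
= ((0, 3), ())

Answer: ((0, 3), ())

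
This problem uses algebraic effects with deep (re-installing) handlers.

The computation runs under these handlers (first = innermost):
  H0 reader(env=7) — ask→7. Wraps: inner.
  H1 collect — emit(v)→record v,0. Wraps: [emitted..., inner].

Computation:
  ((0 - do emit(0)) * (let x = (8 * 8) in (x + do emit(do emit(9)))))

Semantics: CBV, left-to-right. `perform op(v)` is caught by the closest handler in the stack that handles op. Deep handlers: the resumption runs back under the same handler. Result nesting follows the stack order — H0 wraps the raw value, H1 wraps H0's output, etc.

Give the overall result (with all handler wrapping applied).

Answer: [0, 9, 0, 0]

Working:
emit(0) @ H1 ⇒ out+=0
emit(9) @ H1 ⇒ out+=9
emit(0) @ H1 ⇒ out+=0
H0 returns 0
H1 returns [0, 9, 0, 0]
= [0, 9, 0, 0]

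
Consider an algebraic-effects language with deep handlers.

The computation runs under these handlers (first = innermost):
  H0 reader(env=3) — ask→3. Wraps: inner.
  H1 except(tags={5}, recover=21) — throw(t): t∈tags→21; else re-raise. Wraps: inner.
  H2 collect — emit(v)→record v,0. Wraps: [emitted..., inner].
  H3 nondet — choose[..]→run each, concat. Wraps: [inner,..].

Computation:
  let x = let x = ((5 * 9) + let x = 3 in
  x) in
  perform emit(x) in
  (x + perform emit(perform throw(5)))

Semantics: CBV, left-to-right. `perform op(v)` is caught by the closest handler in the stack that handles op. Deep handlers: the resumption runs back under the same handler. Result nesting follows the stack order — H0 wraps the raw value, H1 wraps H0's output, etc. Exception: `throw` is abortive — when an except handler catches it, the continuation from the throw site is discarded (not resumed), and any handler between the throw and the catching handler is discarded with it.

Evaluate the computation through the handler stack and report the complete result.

Evaluation trace:
emit(48) @ H2 ⇒ out+=48
throw(5) @ H1 caught ⇒ 21
H2 returns [48, 21]
H3 returns [[48, 21]]
= [[48, 21]]

Answer: [[48, 21]]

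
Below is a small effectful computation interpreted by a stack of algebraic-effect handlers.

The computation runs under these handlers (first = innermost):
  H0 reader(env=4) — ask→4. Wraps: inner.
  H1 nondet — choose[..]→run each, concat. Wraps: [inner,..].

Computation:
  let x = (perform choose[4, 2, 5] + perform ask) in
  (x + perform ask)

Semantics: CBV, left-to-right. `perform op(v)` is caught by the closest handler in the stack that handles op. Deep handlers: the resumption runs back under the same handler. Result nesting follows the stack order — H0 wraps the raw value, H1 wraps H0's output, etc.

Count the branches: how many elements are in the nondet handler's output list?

Working:
choose[4, 2, 5] @ H1
  branch[0] choose=4:
    ask @ H0 ⇒ 4
    ask @ H0 ⇒ 4
    H0 returns 12
    H1 returns [12]
  branch[1] choose=2:
    ask @ H0 ⇒ 4
    ask @ H0 ⇒ 4
    H0 returns 10
    H1 returns [10]
  branch[2] choose=5:
    ask @ H0 ⇒ 4
    ask @ H0 ⇒ 4
    H0 returns 13
    H1 returns [13]
= [12, 10, 13]

Answer: 3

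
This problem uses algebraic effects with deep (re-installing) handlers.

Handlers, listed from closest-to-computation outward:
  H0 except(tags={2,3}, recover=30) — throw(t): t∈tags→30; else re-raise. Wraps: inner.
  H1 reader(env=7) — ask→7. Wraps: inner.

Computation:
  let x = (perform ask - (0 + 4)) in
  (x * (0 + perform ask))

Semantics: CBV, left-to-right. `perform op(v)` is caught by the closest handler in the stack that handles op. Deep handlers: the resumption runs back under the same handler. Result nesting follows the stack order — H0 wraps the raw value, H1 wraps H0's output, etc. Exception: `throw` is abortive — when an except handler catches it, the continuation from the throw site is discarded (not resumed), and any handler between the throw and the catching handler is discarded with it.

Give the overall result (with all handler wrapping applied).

Answer: 21

Evaluation trace:
ask @ H1 ⇒ 7
ask @ H1 ⇒ 7
H0 returns 21
H1 returns 21
= 21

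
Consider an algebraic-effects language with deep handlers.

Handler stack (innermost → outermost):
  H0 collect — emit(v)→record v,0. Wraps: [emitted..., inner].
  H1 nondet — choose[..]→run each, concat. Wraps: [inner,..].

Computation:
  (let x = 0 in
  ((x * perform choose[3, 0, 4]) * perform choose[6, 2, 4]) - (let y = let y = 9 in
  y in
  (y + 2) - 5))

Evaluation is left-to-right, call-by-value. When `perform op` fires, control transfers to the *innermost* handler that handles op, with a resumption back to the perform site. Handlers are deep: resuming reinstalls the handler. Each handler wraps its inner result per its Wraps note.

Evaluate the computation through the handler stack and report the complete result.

Answer: [[-6], [-6], [-6], [-6], [-6], [-6], [-6], [-6], [-6]]

Step-by-step:
choose[3, 0, 4] @ H1
  branch[0] choose=3:
    choose[6, 2, 4] @ H1
      branch[0] choose=6:
        H0 returns [-6]
        H1 returns [[-6]]
      branch[1] choose=2:
        H0 returns [-6]
        H1 returns [[-6]]
      branch[2] choose=4:
        H0 returns [-6]
        H1 returns [[-6]]
  branch[1] choose=0:
    choose[6, 2, 4] @ H1
      branch[0] choose=6:
        H0 returns [-6]
        H1 returns [[-6]]
      branch[1] choose=2:
        H0 returns [-6]
        H1 returns [[-6]]
      branch[2] choose=4:
        H0 returns [-6]
        H1 returns [[-6]]
  branch[2] choose=4:
    choose[6, 2, 4] @ H1
      branch[0] choose=6:
        H0 returns [-6]
        H1 returns [[-6]]
      branch[1] choose=2:
        H0 returns [-6]
        H1 returns [[-6]]
      branch[2] choose=4:
        H0 returns [-6]
        H1 returns [[-6]]
= [[-6], [-6], [-6], [-6], [-6], [-6], [-6], [-6], [-6]]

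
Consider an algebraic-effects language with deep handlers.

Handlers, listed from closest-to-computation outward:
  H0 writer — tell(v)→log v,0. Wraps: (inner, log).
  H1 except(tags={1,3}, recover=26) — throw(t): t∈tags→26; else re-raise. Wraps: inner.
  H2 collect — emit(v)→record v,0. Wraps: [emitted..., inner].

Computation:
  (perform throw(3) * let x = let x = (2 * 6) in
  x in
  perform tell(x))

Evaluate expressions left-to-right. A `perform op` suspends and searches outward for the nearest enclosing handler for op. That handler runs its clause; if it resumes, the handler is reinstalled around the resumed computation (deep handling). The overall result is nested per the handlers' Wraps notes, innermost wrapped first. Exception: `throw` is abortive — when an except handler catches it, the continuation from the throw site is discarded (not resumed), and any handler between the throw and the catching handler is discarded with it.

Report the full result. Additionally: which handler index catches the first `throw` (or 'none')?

Answer: [26] ; first throw caught by: H1

Step-by-step:
throw(3) @ H1 caught ⇒ 26
H2 returns [26]
= [26]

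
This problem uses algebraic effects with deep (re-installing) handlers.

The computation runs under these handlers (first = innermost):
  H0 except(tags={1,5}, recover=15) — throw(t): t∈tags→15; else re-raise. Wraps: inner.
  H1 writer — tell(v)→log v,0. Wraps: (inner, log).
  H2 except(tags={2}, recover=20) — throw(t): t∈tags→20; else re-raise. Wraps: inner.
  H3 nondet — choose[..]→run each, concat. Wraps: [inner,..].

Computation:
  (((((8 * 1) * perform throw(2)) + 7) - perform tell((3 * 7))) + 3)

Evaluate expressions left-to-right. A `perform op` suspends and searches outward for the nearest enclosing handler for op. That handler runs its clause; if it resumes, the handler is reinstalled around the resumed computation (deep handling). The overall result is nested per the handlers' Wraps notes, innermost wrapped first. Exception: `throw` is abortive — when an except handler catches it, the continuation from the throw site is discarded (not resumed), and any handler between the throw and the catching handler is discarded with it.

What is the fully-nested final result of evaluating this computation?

Answer: [20]

Evaluation trace:
throw(2) @ H0 re-raised
throw(2) @ H2 caught ⇒ 20
H3 returns [20]
= [20]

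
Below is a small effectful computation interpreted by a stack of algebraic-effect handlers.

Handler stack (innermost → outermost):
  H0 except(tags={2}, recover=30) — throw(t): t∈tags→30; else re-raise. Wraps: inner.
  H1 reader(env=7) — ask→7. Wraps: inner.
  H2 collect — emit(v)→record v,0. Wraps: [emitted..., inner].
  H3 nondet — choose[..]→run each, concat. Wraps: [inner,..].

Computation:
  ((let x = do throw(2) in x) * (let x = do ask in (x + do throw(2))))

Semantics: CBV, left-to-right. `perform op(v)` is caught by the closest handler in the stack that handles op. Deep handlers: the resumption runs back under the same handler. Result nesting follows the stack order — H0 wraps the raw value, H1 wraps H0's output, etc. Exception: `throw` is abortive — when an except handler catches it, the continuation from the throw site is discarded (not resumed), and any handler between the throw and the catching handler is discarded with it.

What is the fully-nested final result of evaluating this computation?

Answer: [[30]]

Working:
throw(2) @ H0 caught ⇒ 30
H1 returns 30
H2 returns [30]
H3 returns [[30]]
= [[30]]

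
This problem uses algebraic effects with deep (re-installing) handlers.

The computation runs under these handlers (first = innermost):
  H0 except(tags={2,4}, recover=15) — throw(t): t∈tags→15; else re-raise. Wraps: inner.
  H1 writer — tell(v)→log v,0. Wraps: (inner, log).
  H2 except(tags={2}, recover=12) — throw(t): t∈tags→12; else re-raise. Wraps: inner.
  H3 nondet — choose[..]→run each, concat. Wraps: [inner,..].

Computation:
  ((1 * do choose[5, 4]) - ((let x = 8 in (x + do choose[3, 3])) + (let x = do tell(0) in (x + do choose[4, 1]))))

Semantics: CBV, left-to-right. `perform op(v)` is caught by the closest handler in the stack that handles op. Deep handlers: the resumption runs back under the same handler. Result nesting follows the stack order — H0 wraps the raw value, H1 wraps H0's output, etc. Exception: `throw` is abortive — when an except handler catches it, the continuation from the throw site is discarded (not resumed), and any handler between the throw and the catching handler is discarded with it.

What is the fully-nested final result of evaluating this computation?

Step-by-step:
choose[5, 4] @ H3
  branch[0] choose=5:
    choose[3, 3] @ H3
      branch[0] choose=3:
        tell(0) @ H1 ⇒ log+=0
        choose[4, 1] @ H3
          branch[0] choose=4:
            H0 returns -10
            H1 returns (-10, (0))
            H2 returns (-10, (0))
            H3 returns [(-10, (0))]
          branch[1] choose=1:
            H0 returns -7
            H1 returns (-7, (0))
            H2 returns (-7, (0))
            H3 returns [(-7, (0))]
      branch[1] choose=3:
        tell(0) @ H1 ⇒ log+=0
        choose[4, 1] @ H3
          branch[0] choose=4:
            H0 returns -10
            H1 returns (-10, (0))
            H2 returns (-10, (0))
            H3 returns [(-10, (0))]
          branch[1] choose=1:
            H0 returns -7
            H1 returns (-7, (0))
            H2 returns (-7, (0))
            H3 returns [(-7, (0))]
  branch[1] choose=4:
    choose[3, 3] @ H3
      branch[0] choose=3:
        tell(0) @ H1 ⇒ log+=0
        choose[4, 1] @ H3
          branch[0] choose=4:
            H0 returns -11
            H1 returns (-11, (0))
            H2 returns (-11, (0))
            H3 returns [(-11, (0))]
          branch[1] choose=1:
            H0 returns -8
            H1 returns (-8, (0))
            H2 returns (-8, (0))
            H3 returns [(-8, (0))]
      branch[1] choose=3:
        tell(0) @ H1 ⇒ log+=0
        choose[4, 1] @ H3
          branch[0] choose=4:
            H0 returns -11
            H1 returns (-11, (0))
            H2 returns (-11, (0))
            H3 returns [(-11, (0))]
          branch[1] choose=1:
            H0 returns -8
            H1 returns (-8, (0))
            H2 returns (-8, (0))
            H3 returns [(-8, (0))]
= [(-10, (0)), (-7, (0)), (-10, (0)), (-7, (0)), (-11, (0)), (-8, (0)), (-11, (0)), (-8, (0))]

Answer: [(-10, (0)), (-7, (0)), (-10, (0)), (-7, (0)), (-11, (0)), (-8, (0)), (-11, (0)), (-8, (0))]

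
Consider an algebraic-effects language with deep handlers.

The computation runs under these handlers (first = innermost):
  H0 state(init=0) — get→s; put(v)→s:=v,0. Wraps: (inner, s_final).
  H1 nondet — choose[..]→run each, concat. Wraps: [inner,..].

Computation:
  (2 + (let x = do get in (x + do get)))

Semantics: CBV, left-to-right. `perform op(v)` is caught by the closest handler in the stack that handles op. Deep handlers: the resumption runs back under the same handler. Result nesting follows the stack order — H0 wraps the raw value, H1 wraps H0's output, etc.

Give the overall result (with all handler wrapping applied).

Evaluation trace:
get @ H0 ⇒ 0
get @ H0 ⇒ 0
H0 returns (2, 0)
H1 returns [(2, 0)]
= [(2, 0)]

Answer: [(2, 0)]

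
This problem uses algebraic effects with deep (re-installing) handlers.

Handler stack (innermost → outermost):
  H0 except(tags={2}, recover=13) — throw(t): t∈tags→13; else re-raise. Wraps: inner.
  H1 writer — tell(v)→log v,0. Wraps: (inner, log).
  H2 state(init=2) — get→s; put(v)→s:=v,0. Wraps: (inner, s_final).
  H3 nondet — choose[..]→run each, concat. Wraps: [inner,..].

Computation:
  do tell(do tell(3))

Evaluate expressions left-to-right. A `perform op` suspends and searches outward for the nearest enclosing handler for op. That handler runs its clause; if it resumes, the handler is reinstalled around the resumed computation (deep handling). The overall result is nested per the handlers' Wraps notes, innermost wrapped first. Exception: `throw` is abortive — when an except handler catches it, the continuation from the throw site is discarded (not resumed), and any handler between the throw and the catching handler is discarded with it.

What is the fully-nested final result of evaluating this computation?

Step-by-step:
tell(3) @ H1 ⇒ log+=3
tell(0) @ H1 ⇒ log+=0
H0 returns 0
H1 returns (0, (3, 0))
H2 returns ((0, (3, 0)), 2)
H3 returns [((0, (3, 0)), 2)]
= [((0, (3, 0)), 2)]

Answer: [((0, (3, 0)), 2)]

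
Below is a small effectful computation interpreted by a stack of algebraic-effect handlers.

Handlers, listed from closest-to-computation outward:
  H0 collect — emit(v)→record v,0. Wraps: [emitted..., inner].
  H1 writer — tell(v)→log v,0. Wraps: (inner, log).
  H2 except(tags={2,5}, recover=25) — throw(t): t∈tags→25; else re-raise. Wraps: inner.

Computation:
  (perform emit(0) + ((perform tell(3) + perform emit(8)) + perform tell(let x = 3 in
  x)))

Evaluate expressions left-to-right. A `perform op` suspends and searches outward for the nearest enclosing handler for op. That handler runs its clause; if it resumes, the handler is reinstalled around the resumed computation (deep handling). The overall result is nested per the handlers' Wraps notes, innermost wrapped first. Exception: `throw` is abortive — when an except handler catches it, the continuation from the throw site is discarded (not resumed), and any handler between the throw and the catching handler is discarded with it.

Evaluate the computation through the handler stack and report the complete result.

Evaluation trace:
emit(0) @ H0 ⇒ out+=0
tell(3) @ H1 ⇒ log+=3
emit(8) @ H0 ⇒ out+=8
tell(3) @ H1 ⇒ log+=3
H0 returns [0, 8, 0]
H1 returns ([0, 8, 0], (3, 3))
H2 returns ([0, 8, 0], (3, 3))
= ([0, 8, 0], (3, 3))

Answer: ([0, 8, 0], (3, 3))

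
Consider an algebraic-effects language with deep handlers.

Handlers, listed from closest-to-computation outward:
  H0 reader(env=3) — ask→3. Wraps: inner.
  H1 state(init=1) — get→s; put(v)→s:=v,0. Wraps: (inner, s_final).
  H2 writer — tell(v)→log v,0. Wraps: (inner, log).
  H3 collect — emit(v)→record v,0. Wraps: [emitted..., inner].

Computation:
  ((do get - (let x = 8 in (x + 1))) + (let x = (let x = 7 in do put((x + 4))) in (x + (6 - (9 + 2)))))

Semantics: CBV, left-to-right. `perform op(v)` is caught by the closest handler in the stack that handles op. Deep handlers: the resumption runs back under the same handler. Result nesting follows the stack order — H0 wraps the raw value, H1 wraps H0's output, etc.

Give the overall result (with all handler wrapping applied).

Answer: [((-13, 11), ())]

Step-by-step:
get @ H1 ⇒ 1
put(11) @ H1 ⇒ s:=11
H0 returns -13
H1 returns (-13, 11)
H2 returns ((-13, 11), ())
H3 returns [((-13, 11), ())]
= [((-13, 11), ())]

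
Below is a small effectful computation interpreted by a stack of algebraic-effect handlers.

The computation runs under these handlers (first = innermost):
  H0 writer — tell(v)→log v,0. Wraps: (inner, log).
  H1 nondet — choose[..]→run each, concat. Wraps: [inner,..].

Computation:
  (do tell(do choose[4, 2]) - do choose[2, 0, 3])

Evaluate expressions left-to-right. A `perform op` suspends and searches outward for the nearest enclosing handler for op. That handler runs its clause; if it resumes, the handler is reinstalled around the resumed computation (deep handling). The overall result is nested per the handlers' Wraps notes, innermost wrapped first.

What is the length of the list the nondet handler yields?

Answer: 6

Working:
choose[4, 2] @ H1
  branch[0] choose=4:
    tell(4) @ H0 ⇒ log+=4
    choose[2, 0, 3] @ H1
      branch[0] choose=2:
        H0 returns (-2, (4))
        H1 returns [(-2, (4))]
      branch[1] choose=0:
        H0 returns (0, (4))
        H1 returns [(0, (4))]
      branch[2] choose=3:
        H0 returns (-3, (4))
        H1 returns [(-3, (4))]
  branch[1] choose=2:
    tell(2) @ H0 ⇒ log+=2
    choose[2, 0, 3] @ H1
      branch[0] choose=2:
        H0 returns (-2, (2))
        H1 returns [(-2, (2))]
      branch[1] choose=0:
        H0 returns (0, (2))
        H1 returns [(0, (2))]
      branch[2] choose=3:
        H0 returns (-3, (2))
        H1 returns [(-3, (2))]
= [(-2, (4)), (0, (4)), (-3, (4)), (-2, (2)), (0, (2)), (-3, (2))]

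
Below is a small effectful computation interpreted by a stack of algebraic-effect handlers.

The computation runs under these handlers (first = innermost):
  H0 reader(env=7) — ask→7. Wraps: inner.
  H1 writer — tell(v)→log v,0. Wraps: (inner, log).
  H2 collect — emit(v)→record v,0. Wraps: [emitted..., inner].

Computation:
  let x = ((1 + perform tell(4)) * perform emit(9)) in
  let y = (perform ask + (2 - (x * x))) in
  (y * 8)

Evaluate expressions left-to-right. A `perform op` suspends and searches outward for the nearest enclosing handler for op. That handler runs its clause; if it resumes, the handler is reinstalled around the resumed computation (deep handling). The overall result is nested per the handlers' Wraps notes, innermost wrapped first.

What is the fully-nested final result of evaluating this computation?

Evaluation trace:
tell(4) @ H1 ⇒ log+=4
emit(9) @ H2 ⇒ out+=9
ask @ H0 ⇒ 7
H0 returns 72
H1 returns (72, (4))
H2 returns [9, (72, (4))]
= [9, (72, (4))]

Answer: [9, (72, (4))]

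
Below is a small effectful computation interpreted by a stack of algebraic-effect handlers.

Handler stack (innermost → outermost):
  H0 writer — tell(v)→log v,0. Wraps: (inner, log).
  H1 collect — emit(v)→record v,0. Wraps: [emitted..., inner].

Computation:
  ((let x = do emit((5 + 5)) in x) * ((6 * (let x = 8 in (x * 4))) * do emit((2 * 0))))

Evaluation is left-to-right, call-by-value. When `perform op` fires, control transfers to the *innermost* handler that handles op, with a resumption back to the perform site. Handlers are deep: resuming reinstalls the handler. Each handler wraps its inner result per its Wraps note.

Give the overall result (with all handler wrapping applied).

Working:
emit(10) @ H1 ⇒ out+=10
emit(0) @ H1 ⇒ out+=0
H0 returns (0, ())
H1 returns [10, 0, (0, ())]
= [10, 0, (0, ())]

Answer: [10, 0, (0, ())]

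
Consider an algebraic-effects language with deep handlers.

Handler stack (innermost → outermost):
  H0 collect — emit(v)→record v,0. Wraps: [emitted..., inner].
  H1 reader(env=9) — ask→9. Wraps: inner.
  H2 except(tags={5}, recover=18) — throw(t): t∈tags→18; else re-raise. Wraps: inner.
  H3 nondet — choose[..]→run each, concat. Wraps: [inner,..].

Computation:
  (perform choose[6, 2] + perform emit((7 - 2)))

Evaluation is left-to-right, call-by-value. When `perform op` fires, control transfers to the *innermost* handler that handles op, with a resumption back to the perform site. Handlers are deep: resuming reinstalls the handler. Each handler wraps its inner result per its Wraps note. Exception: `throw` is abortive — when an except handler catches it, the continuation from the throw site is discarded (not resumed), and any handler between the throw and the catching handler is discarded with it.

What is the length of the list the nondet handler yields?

Evaluation trace:
choose[6, 2] @ H3
  branch[0] choose=6:
    emit(5) @ H0 ⇒ out+=5
    H0 returns [5, 6]
    H1 returns [5, 6]
    H2 returns [5, 6]
    H3 returns [[5, 6]]
  branch[1] choose=2:
    emit(5) @ H0 ⇒ out+=5
    H0 returns [5, 2]
    H1 returns [5, 2]
    H2 returns [5, 2]
    H3 returns [[5, 2]]
= [[5, 6], [5, 2]]

Answer: 2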